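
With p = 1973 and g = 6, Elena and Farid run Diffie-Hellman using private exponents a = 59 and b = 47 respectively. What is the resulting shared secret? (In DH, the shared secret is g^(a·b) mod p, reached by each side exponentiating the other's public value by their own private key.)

753

Farid sends B = g^b mod p = 6^47 mod 1973.
6^1 ≡ 6 (mod 1973)
6^2 = (6^1)^2 ≡ 6^2 = 36 ≡ 36 (mod 1973)
6^4 = (6^2)^2 ≡ 36^2 = 1296 ≡ 1296 (mod 1973)
6^8 = (6^4)^2 ≡ 1296^2 = 1679616 ≡ 593 (mod 1973)
6^16 = (6^8)^2 ≡ 593^2 = 351649 ≡ 455 (mod 1973)
6^32 = (6^16)^2 ≡ 455^2 = 207025 ≡ 1833 (mod 1973)
6^47 = 6^32 · 6^8 · 6^4 · 6^2 · 6^1 ≡ 1833 · 593 · 1296 · 36 · 6 ≡ 1879 (mod 1973).
So B = 1879. Elena then computes K = B^a mod p = 1879^59 mod 1973.
1879^1 ≡ 1879 (mod 1973)
1879^2 = (1879^1)^2 ≡ 1879^2 = 3530641 ≡ 944 (mod 1973)
1879^4 = (1879^2)^2 ≡ 944^2 = 891136 ≡ 1313 (mod 1973)
1879^8 = (1879^4)^2 ≡ 1313^2 = 1723969 ≡ 1540 (mod 1973)
1879^16 = (1879^8)^2 ≡ 1540^2 = 2371600 ≡ 54 (mod 1973)
1879^32 = (1879^16)^2 ≡ 54^2 = 2916 ≡ 943 (mod 1973)
1879^59 = 1879^32 · 1879^16 · 1879^8 · 1879^2 · 1879^1 ≡ 943 · 54 · 1540 · 944 · 1879 ≡ 753 (mod 1973).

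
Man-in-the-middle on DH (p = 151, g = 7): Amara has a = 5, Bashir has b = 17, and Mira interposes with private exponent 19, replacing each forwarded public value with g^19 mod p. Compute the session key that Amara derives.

147

Amara receives Mira's public value M = 7^19 mod 151 instead of the honest one.
7^1 ≡ 7 (mod 151)
7^2 = (7^1)^2 ≡ 7^2 = 49 ≡ 49 (mod 151)
7^4 = (7^2)^2 ≡ 49^2 = 2401 ≡ 136 (mod 151)
7^8 = (7^4)^2 ≡ 136^2 = 18496 ≡ 74 (mod 151)
7^16 = (7^8)^2 ≡ 74^2 = 5476 ≡ 40 (mod 151)
7^19 = 7^16 · 7^2 · 7^1 ≡ 40 · 49 · 7 ≡ 130 (mod 151).
So M = 130. Amara computes K = M^5 mod 151.
130^1 ≡ 130 (mod 151)
130^2 = (130^1)^2 ≡ 130^2 = 16900 ≡ 139 (mod 151)
130^4 = (130^2)^2 ≡ 139^2 = 19321 ≡ 144 (mod 151)
130^5 = 130^4 · 130^1 ≡ 144 · 130 ≡ 147 (mod 151).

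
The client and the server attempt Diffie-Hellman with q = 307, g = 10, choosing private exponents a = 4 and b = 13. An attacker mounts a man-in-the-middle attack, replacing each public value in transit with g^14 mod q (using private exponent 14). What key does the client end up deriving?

141

The client receives an attacker's public value M = 10^14 mod 307 instead of the honest one.
10^1 ≡ 10 (mod 307)
10^2 = (10^1)^2 ≡ 10^2 = 100 ≡ 100 (mod 307)
10^4 = (10^2)^2 ≡ 100^2 = 10000 ≡ 176 (mod 307)
10^8 = (10^4)^2 ≡ 176^2 = 30976 ≡ 276 (mod 307)
10^14 = 10^8 · 10^4 · 10^2 ≡ 276 · 176 · 100 ≡ 246 (mod 307).
So M = 246. The client computes K = M^4 mod 307.
246^1 ≡ 246 (mod 307)
246^2 = (246^1)^2 ≡ 246^2 = 60516 ≡ 37 (mod 307)
246^4 = (246^2)^2 ≡ 37^2 = 1369 ≡ 141 (mod 307)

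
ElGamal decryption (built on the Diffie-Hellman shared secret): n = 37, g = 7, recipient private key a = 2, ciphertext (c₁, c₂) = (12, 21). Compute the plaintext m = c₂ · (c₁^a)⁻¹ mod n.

4

Shared mask s = c₁^a mod n = 12^2 mod 37.
12^1 ≡ 12 (mod 37)
12^2 = (12^1)^2 ≡ 12^2 = 144 ≡ 33 (mod 37)
So s = 33; s⁻¹ ≡ 9 (mod 37).
m = c₂ · s⁻¹ mod 37 = 21 · 9 mod 37 = 4.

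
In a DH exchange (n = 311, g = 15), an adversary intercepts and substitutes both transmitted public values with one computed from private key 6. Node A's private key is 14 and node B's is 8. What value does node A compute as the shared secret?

Node A receives an adversary's public value M = 15^6 mod 311 instead of the honest one.
15^1 ≡ 15 (mod 311)
15^2 = (15^1)^2 ≡ 15^2 = 225 ≡ 225 (mod 311)
15^4 = (15^2)^2 ≡ 225^2 = 50625 ≡ 243 (mod 311)
15^6 = 15^4 · 15^2 ≡ 243 · 225 ≡ 250 (mod 311).
So M = 250. Node A computes K = M^14 mod 311.
250^1 ≡ 250 (mod 311)
250^2 = (250^1)^2 ≡ 250^2 = 62500 ≡ 300 (mod 311)
250^4 = (250^2)^2 ≡ 300^2 = 90000 ≡ 121 (mod 311)
250^8 = (250^4)^2 ≡ 121^2 = 14641 ≡ 24 (mod 311)
250^14 = 250^8 · 250^4 · 250^2 ≡ 24 · 121 · 300 ≡ 89 (mod 311).

89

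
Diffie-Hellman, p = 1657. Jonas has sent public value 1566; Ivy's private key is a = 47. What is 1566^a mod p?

1566

Shared key K = 1566^47 mod 1657.
1566^1 ≡ 1566 (mod 1657)
1566^2 = (1566^1)^2 ≡ 1566^2 = 2452356 ≡ 1653 (mod 1657)
1566^4 = (1566^2)^2 ≡ 1653^2 = 2732409 ≡ 16 (mod 1657)
1566^8 = (1566^4)^2 ≡ 16^2 = 256 ≡ 256 (mod 1657)
1566^16 = (1566^8)^2 ≡ 256^2 = 65536 ≡ 913 (mod 1657)
1566^32 = (1566^16)^2 ≡ 913^2 = 833569 ≡ 98 (mod 1657)
1566^47 = 1566^32 · 1566^8 · 1566^4 · 1566^2 · 1566^1 ≡ 98 · 256 · 16 · 1653 · 1566 ≡ 1566 (mod 1657).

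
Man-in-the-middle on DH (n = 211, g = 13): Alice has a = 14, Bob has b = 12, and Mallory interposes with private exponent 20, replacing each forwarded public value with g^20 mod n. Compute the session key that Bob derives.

148

Bob receives Mallory's public value M = 13^20 mod 211 instead of the honest one.
13^1 ≡ 13 (mod 211)
13^2 = (13^1)^2 ≡ 13^2 = 169 ≡ 169 (mod 211)
13^4 = (13^2)^2 ≡ 169^2 = 28561 ≡ 76 (mod 211)
13^8 = (13^4)^2 ≡ 76^2 = 5776 ≡ 79 (mod 211)
13^16 = (13^8)^2 ≡ 79^2 = 6241 ≡ 122 (mod 211)
13^20 = 13^16 · 13^4 ≡ 122 · 76 ≡ 199 (mod 211).
So M = 199. Bob computes K = M^12 mod 211.
199^1 ≡ 199 (mod 211)
199^2 = (199^1)^2 ≡ 199^2 = 39601 ≡ 144 (mod 211)
199^4 = (199^2)^2 ≡ 144^2 = 20736 ≡ 58 (mod 211)
199^8 = (199^4)^2 ≡ 58^2 = 3364 ≡ 199 (mod 211)
199^12 = 199^8 · 199^4 ≡ 199 · 58 ≡ 148 (mod 211).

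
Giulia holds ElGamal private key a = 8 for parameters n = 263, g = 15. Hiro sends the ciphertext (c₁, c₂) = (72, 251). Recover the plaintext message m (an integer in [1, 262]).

63

Shared mask s = c₁^a mod n = 72^8 mod 263.
72^1 ≡ 72 (mod 263)
72^2 = (72^1)^2 ≡ 72^2 = 5184 ≡ 187 (mod 263)
72^4 = (72^2)^2 ≡ 187^2 = 34969 ≡ 253 (mod 263)
72^8 = (72^4)^2 ≡ 253^2 = 64009 ≡ 100 (mod 263)
So s = 100; s⁻¹ ≡ 192 (mod 263).
m = c₂ · s⁻¹ mod 263 = 251 · 192 mod 263 = 63.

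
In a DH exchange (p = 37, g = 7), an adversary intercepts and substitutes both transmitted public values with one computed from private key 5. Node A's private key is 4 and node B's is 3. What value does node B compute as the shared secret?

26

Node B receives an adversary's public value M = 7^5 mod 37 instead of the honest one.
7^1 ≡ 7 (mod 37)
7^2 = (7^1)^2 ≡ 7^2 = 49 ≡ 12 (mod 37)
7^4 = (7^2)^2 ≡ 12^2 = 144 ≡ 33 (mod 37)
7^5 = 7^4 · 7^1 ≡ 33 · 7 ≡ 9 (mod 37).
So M = 9. Node B computes K = M^3 mod 37.
9^1 ≡ 9 (mod 37)
9^2 = (9^1)^2 ≡ 9^2 = 81 ≡ 7 (mod 37)
9^3 = 9^2 · 9^1 ≡ 7 · 9 ≡ 26 (mod 37).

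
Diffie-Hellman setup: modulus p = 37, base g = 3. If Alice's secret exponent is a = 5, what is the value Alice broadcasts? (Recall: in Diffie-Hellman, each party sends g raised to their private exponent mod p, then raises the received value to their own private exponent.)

Public value = 3^5 mod 37.
3^1 ≡ 3 (mod 37)
3^2 = (3^1)^2 ≡ 3^2 = 9 ≡ 9 (mod 37)
3^4 = (3^2)^2 ≡ 9^2 = 81 ≡ 7 (mod 37)
3^5 = 3^4 · 3^1 ≡ 7 · 3 ≡ 21 (mod 37).

21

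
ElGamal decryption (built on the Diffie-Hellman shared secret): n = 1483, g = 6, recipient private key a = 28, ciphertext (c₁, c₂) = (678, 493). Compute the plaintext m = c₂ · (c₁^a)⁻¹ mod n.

Shared mask s = c₁^a mod n = 678^28 mod 1483.
678^1 ≡ 678 (mod 1483)
678^2 = (678^1)^2 ≡ 678^2 = 459684 ≡ 1437 (mod 1483)
678^4 = (678^2)^2 ≡ 1437^2 = 2064969 ≡ 633 (mod 1483)
678^8 = (678^4)^2 ≡ 633^2 = 400689 ≡ 279 (mod 1483)
678^16 = (678^8)^2 ≡ 279^2 = 77841 ≡ 725 (mod 1483)
678^28 = 678^16 · 678^8 · 678^4 ≡ 725 · 279 · 633 ≡ 821 (mod 1483).
So s = 821; s⁻¹ ≡ 513 (mod 1483).
m = c₂ · s⁻¹ mod 1483 = 493 · 513 mod 1483 = 799.

799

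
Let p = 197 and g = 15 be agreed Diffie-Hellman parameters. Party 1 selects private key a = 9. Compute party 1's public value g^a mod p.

43

Public value = 15^9 mod 197.
15^1 ≡ 15 (mod 197)
15^2 = (15^1)^2 ≡ 15^2 = 225 ≡ 28 (mod 197)
15^4 = (15^2)^2 ≡ 28^2 = 784 ≡ 193 (mod 197)
15^8 = (15^4)^2 ≡ 193^2 = 37249 ≡ 16 (mod 197)
15^9 = 15^8 · 15^1 ≡ 16 · 15 ≡ 43 (mod 197).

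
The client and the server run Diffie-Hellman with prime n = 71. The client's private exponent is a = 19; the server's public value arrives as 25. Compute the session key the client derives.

54

Shared key K = 25^19 mod 71.
25^1 ≡ 25 (mod 71)
25^2 = (25^1)^2 ≡ 25^2 = 625 ≡ 57 (mod 71)
25^4 = (25^2)^2 ≡ 57^2 = 3249 ≡ 54 (mod 71)
25^8 = (25^4)^2 ≡ 54^2 = 2916 ≡ 5 (mod 71)
25^16 = (25^8)^2 ≡ 5^2 = 25 ≡ 25 (mod 71)
25^19 = 25^16 · 25^2 · 25^1 ≡ 25 · 57 · 25 ≡ 54 (mod 71).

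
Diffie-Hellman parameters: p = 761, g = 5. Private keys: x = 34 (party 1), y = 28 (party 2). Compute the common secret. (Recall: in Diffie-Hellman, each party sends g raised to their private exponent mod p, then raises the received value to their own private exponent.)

25

Party 2 sends B = g^y mod p = 5^28 mod 761.
5^1 ≡ 5 (mod 761)
5^2 = (5^1)^2 ≡ 5^2 = 25 ≡ 25 (mod 761)
5^4 = (5^2)^2 ≡ 25^2 = 625 ≡ 625 (mod 761)
5^8 = (5^4)^2 ≡ 625^2 = 390625 ≡ 232 (mod 761)
5^16 = (5^8)^2 ≡ 232^2 = 53824 ≡ 554 (mod 761)
5^28 = 5^16 · 5^8 · 5^4 ≡ 554 · 232 · 625 ≡ 362 (mod 761).
So B = 362. Party 1 then computes K = B^x mod p = 362^34 mod 761.
362^1 ≡ 362 (mod 761)
362^2 = (362^1)^2 ≡ 362^2 = 131044 ≡ 152 (mod 761)
362^4 = (362^2)^2 ≡ 152^2 = 23104 ≡ 274 (mod 761)
362^8 = (362^4)^2 ≡ 274^2 = 75076 ≡ 498 (mod 761)
362^16 = (362^8)^2 ≡ 498^2 = 248004 ≡ 679 (mod 761)
362^32 = (362^16)^2 ≡ 679^2 = 461041 ≡ 636 (mod 761)
362^34 = 362^32 · 362^2 ≡ 636 · 152 ≡ 25 (mod 761).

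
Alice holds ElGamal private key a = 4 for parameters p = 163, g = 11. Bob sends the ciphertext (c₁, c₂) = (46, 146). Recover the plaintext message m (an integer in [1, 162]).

Shared mask s = c₁^a mod p = 46^4 mod 163.
46^1 ≡ 46 (mod 163)
46^2 = (46^1)^2 ≡ 46^2 = 2116 ≡ 160 (mod 163)
46^4 = (46^2)^2 ≡ 160^2 = 25600 ≡ 9 (mod 163)
So s = 9; s⁻¹ ≡ 145 (mod 163).
m = c₂ · s⁻¹ mod 163 = 146 · 145 mod 163 = 143.

143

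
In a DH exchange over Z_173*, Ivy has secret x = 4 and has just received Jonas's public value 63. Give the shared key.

100

Shared key K = 63^4 mod 173.
63^1 ≡ 63 (mod 173)
63^2 = (63^1)^2 ≡ 63^2 = 3969 ≡ 163 (mod 173)
63^4 = (63^2)^2 ≡ 163^2 = 26569 ≡ 100 (mod 173)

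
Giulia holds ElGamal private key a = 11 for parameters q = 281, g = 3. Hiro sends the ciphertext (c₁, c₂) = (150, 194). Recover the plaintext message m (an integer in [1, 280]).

219

Shared mask s = c₁^a mod q = 150^11 mod 281.
150^1 ≡ 150 (mod 281)
150^2 = (150^1)^2 ≡ 150^2 = 22500 ≡ 20 (mod 281)
150^4 = (150^2)^2 ≡ 20^2 = 400 ≡ 119 (mod 281)
150^8 = (150^4)^2 ≡ 119^2 = 14161 ≡ 111 (mod 281)
150^11 = 150^8 · 150^2 · 150^1 ≡ 111 · 20 · 150 ≡ 15 (mod 281).
So s = 15; s⁻¹ ≡ 75 (mod 281).
m = c₂ · s⁻¹ mod 281 = 194 · 75 mod 281 = 219.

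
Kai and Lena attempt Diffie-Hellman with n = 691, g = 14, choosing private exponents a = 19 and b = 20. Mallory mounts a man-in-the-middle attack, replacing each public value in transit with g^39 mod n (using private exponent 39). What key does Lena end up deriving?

583

Lena receives Mallory's public value M = 14^39 mod 691 instead of the honest one.
14^1 ≡ 14 (mod 691)
14^2 = (14^1)^2 ≡ 14^2 = 196 ≡ 196 (mod 691)
14^4 = (14^2)^2 ≡ 196^2 = 38416 ≡ 411 (mod 691)
14^8 = (14^4)^2 ≡ 411^2 = 168921 ≡ 317 (mod 691)
14^16 = (14^8)^2 ≡ 317^2 = 100489 ≡ 294 (mod 691)
14^32 = (14^16)^2 ≡ 294^2 = 86436 ≡ 61 (mod 691)
14^39 = 14^32 · 14^4 · 14^2 · 14^1 ≡ 61 · 411 · 196 · 14 ≡ 246 (mod 691).
So M = 246. Lena computes K = M^20 mod 691.
246^1 ≡ 246 (mod 691)
246^2 = (246^1)^2 ≡ 246^2 = 60516 ≡ 399 (mod 691)
246^4 = (246^2)^2 ≡ 399^2 = 159201 ≡ 271 (mod 691)
246^8 = (246^4)^2 ≡ 271^2 = 73441 ≡ 195 (mod 691)
246^16 = (246^8)^2 ≡ 195^2 = 38025 ≡ 20 (mod 691)
246^20 = 246^16 · 246^4 ≡ 20 · 271 ≡ 583 (mod 691).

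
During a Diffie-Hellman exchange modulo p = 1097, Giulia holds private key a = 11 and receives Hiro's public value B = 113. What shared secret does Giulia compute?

165

Shared key K = 113^11 mod 1097.
113^1 ≡ 113 (mod 1097)
113^2 = (113^1)^2 ≡ 113^2 = 12769 ≡ 702 (mod 1097)
113^4 = (113^2)^2 ≡ 702^2 = 492804 ≡ 251 (mod 1097)
113^8 = (113^4)^2 ≡ 251^2 = 63001 ≡ 472 (mod 1097)
113^11 = 113^8 · 113^2 · 113^1 ≡ 472 · 702 · 113 ≡ 165 (mod 1097).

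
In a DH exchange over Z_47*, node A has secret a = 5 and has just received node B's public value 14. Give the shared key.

3

Shared key K = 14^5 mod 47.
14^1 ≡ 14 (mod 47)
14^2 = (14^1)^2 ≡ 14^2 = 196 ≡ 8 (mod 47)
14^4 = (14^2)^2 ≡ 8^2 = 64 ≡ 17 (mod 47)
14^5 = 14^4 · 14^1 ≡ 17 · 14 ≡ 3 (mod 47).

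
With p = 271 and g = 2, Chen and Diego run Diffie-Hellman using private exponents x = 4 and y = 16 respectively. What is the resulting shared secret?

265

Chen sends A = g^x mod p = 2^4 mod 271.
2^1 ≡ 2 (mod 271)
2^2 = (2^1)^2 ≡ 2^2 = 4 ≡ 4 (mod 271)
2^4 = (2^2)^2 ≡ 4^2 = 16 ≡ 16 (mod 271)
So A = 16. Diego then computes K = A^y mod p = 16^16 mod 271.
16^1 ≡ 16 (mod 271)
16^2 = (16^1)^2 ≡ 16^2 = 256 ≡ 256 (mod 271)
16^4 = (16^2)^2 ≡ 256^2 = 65536 ≡ 225 (mod 271)
16^8 = (16^4)^2 ≡ 225^2 = 50625 ≡ 219 (mod 271)
16^16 = (16^8)^2 ≡ 219^2 = 47961 ≡ 265 (mod 271)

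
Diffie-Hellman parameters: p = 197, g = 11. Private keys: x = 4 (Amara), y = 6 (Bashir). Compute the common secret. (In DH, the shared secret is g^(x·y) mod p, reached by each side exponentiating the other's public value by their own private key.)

158

Bashir sends B = g^y mod p = 11^6 mod 197.
11^1 ≡ 11 (mod 197)
11^2 = (11^1)^2 ≡ 11^2 = 121 ≡ 121 (mod 197)
11^4 = (11^2)^2 ≡ 121^2 = 14641 ≡ 63 (mod 197)
11^6 = 11^4 · 11^2 ≡ 63 · 121 ≡ 137 (mod 197).
So B = 137. Amara then computes K = B^x mod p = 137^4 mod 197.
137^1 ≡ 137 (mod 197)
137^2 = (137^1)^2 ≡ 137^2 = 18769 ≡ 54 (mod 197)
137^4 = (137^2)^2 ≡ 54^2 = 2916 ≡ 158 (mod 197)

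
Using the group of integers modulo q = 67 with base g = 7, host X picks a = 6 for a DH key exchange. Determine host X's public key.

64

Public value = 7^{6} \pmod{67}.
7^1 ≡ 7 (mod 67)
7^2 = (7^1)^2 ≡ 7^2 = 49 ≡ 49 (mod 67)
7^4 = (7^2)^2 ≡ 49^2 = 2401 ≡ 56 (mod 67)
7^6 = 7^4 · 7^2 ≡ 56 · 49 ≡ 64 (mod 67).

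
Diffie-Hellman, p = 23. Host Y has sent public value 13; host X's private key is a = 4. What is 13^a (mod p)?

Shared key K = 13^4 mod 23.
13^1 ≡ 13 (mod 23)
13^2 = (13^1)^2 ≡ 13^2 = 169 ≡ 8 (mod 23)
13^4 = (13^2)^2 ≡ 8^2 = 64 ≡ 18 (mod 23)

18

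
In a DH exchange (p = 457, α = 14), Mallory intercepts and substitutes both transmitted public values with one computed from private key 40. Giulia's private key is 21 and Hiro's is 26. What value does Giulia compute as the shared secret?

68

Giulia receives Mallory's public value M = 14^40 mod 457 instead of the honest one.
14^1 ≡ 14 (mod 457)
14^2 = (14^1)^2 ≡ 14^2 = 196 ≡ 196 (mod 457)
14^4 = (14^2)^2 ≡ 196^2 = 38416 ≡ 28 (mod 457)
14^8 = (14^4)^2 ≡ 28^2 = 784 ≡ 327 (mod 457)
14^16 = (14^8)^2 ≡ 327^2 = 106929 ≡ 448 (mod 457)
14^32 = (14^16)^2 ≡ 448^2 = 200704 ≡ 81 (mod 457)
14^40 = 14^32 · 14^8 ≡ 81 · 327 ≡ 438 (mod 457).
So M = 438. Giulia computes K = M^21 mod 457.
438^1 ≡ 438 (mod 457)
438^2 = (438^1)^2 ≡ 438^2 = 191844 ≡ 361 (mod 457)
438^4 = (438^2)^2 ≡ 361^2 = 130321 ≡ 76 (mod 457)
438^8 = (438^4)^2 ≡ 76^2 = 5776 ≡ 292 (mod 457)
438^16 = (438^8)^2 ≡ 292^2 = 85264 ≡ 262 (mod 457)
438^21 = 438^16 · 438^4 · 438^1 ≡ 262 · 76 · 438 ≡ 68 (mod 457).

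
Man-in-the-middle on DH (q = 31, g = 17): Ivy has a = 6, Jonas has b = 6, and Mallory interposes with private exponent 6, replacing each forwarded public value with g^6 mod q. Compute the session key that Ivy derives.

Ivy receives Mallory's public value M = 17^6 mod 31 instead of the honest one.
17^1 ≡ 17 (mod 31)
17^2 = (17^1)^2 ≡ 17^2 = 289 ≡ 10 (mod 31)
17^4 = (17^2)^2 ≡ 10^2 = 100 ≡ 7 (mod 31)
17^6 = 17^4 · 17^2 ≡ 7 · 10 ≡ 8 (mod 31).
So M = 8. Ivy computes K = M^6 mod 31.
8^1 ≡ 8 (mod 31)
8^2 = (8^1)^2 ≡ 8^2 = 64 ≡ 2 (mod 31)
8^4 = (8^2)^2 ≡ 2^2 = 4 ≡ 4 (mod 31)
8^6 = 8^4 · 8^2 ≡ 4 · 2 ≡ 8 (mod 31).

8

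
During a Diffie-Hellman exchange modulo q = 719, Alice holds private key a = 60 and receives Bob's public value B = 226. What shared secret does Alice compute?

Shared key K = 226^60 mod 719.
226^1 ≡ 226 (mod 719)
226^2 = (226^1)^2 ≡ 226^2 = 51076 ≡ 27 (mod 719)
226^4 = (226^2)^2 ≡ 27^2 = 729 ≡ 10 (mod 719)
226^8 = (226^4)^2 ≡ 10^2 = 100 ≡ 100 (mod 719)
226^16 = (226^8)^2 ≡ 100^2 = 10000 ≡ 653 (mod 719)
226^32 = (226^16)^2 ≡ 653^2 = 426409 ≡ 42 (mod 719)
226^60 = 226^32 · 226^16 · 226^8 · 226^4 ≡ 42 · 653 · 100 · 10 ≡ 464 (mod 719).

464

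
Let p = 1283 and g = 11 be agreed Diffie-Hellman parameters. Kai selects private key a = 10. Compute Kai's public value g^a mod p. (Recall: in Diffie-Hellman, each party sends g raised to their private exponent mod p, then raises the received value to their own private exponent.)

Public value = 11^10 mod 1283.
11^1 ≡ 11 (mod 1283)
11^2 = (11^1)^2 ≡ 11^2 = 121 ≡ 121 (mod 1283)
11^4 = (11^2)^2 ≡ 121^2 = 14641 ≡ 528 (mod 1283)
11^8 = (11^4)^2 ≡ 528^2 = 278784 ≡ 373 (mod 1283)
11^10 = 11^8 · 11^2 ≡ 373 · 121 ≡ 228 (mod 1283).

228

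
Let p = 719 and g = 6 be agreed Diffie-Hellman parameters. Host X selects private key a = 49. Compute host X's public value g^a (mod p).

Public value = 6^49 (mod 719).
6^1 ≡ 6 (mod 719)
6^2 = (6^1)^2 ≡ 6^2 = 36 ≡ 36 (mod 719)
6^4 = (6^2)^2 ≡ 36^2 = 1296 ≡ 577 (mod 719)
6^8 = (6^4)^2 ≡ 577^2 = 332929 ≡ 32 (mod 719)
6^16 = (6^8)^2 ≡ 32^2 = 1024 ≡ 305 (mod 719)
6^32 = (6^16)^2 ≡ 305^2 = 93025 ≡ 274 (mod 719)
6^49 = 6^32 · 6^16 · 6^1 ≡ 274 · 305 · 6 ≡ 277 (mod 719).

277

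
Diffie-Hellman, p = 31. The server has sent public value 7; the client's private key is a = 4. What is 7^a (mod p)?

Shared key K = 7^4 mod 31.
7^1 ≡ 7 (mod 31)
7^2 = (7^1)^2 ≡ 7^2 = 49 ≡ 18 (mod 31)
7^4 = (7^2)^2 ≡ 18^2 = 324 ≡ 14 (mod 31)

14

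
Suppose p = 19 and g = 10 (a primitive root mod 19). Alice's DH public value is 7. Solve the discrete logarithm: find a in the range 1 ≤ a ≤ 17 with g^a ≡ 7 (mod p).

Try successive powers of 10 modulo 19:
10^1 ≡ 10
10^2 ≡ 5
10^3 ≡ 12
10^4 ≡ 6
10^5 ≡ 3
10^6 ≡ 11
10^7 ≡ 15
10^8 ≡ 17
10^9 ≡ 18
10^10 ≡ 9
10^11 ≡ 14
10^12 ≡ 7
Found: a = 12.

12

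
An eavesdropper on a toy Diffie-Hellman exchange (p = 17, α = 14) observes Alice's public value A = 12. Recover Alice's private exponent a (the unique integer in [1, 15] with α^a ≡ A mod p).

Try successive powers of 14 modulo 17:
14^1 ≡ 14
14^2 ≡ 9
14^3 ≡ 7
14^4 ≡ 13
14^5 ≡ 12
Found: a = 5.

5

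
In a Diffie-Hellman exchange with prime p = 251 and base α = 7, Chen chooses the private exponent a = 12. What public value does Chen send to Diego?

Public value = 7^12 mod 251.
7^1 ≡ 7 (mod 251)
7^2 = (7^1)^2 ≡ 7^2 = 49 ≡ 49 (mod 251)
7^4 = (7^2)^2 ≡ 49^2 = 2401 ≡ 142 (mod 251)
7^8 = (7^4)^2 ≡ 142^2 = 20164 ≡ 84 (mod 251)
7^12 = 7^8 · 7^4 ≡ 84 · 142 ≡ 131 (mod 251).

131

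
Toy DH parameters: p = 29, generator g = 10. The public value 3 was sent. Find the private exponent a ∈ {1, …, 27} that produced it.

Try successive powers of 10 modulo 29:
10^1 ≡ 10
10^2 ≡ 13
10^3 ≡ 14
10^4 ≡ 24
10^5 ≡ 8
10^6 ≡ 22
10^7 ≡ 17
10^8 ≡ 25
10^9 ≡ 18
10^10 ≡ 6
10^11 ≡ 2
10^12 ≡ 20
10^13 ≡ 26
10^14 ≡ 28
10^15 ≡ 19
10^16 ≡ 16
10^17 ≡ 15
10^18 ≡ 5
10^19 ≡ 21
10^20 ≡ 7
10^21 ≡ 12
10^22 ≡ 4
10^23 ≡ 11
10^24 ≡ 23
10^25 ≡ 27
10^26 ≡ 9
10^27 ≡ 3
Found: a = 27.

27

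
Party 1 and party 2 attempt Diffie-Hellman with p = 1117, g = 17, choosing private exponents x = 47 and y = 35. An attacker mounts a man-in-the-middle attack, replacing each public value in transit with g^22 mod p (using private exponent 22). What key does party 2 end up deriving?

Party 2 receives an attacker's public value M = 17^22 mod 1117 instead of the honest one.
17^1 ≡ 17 (mod 1117)
17^2 = (17^1)^2 ≡ 17^2 = 289 ≡ 289 (mod 1117)
17^4 = (17^2)^2 ≡ 289^2 = 83521 ≡ 863 (mod 1117)
17^8 = (17^4)^2 ≡ 863^2 = 744769 ≡ 847 (mod 1117)
17^16 = (17^8)^2 ≡ 847^2 = 717409 ≡ 295 (mod 1117)
17^22 = 17^16 · 17^4 · 17^2 ≡ 295 · 863 · 289 ≡ 509 (mod 1117).
So M = 509. Party 2 computes K = M^35 mod 1117.
509^1 ≡ 509 (mod 1117)
509^2 = (509^1)^2 ≡ 509^2 = 259081 ≡ 1054 (mod 1117)
509^4 = (509^2)^2 ≡ 1054^2 = 1110916 ≡ 618 (mod 1117)
509^8 = (509^4)^2 ≡ 618^2 = 381924 ≡ 1027 (mod 1117)
509^16 = (509^8)^2 ≡ 1027^2 = 1054729 ≡ 281 (mod 1117)
509^32 = (509^16)^2 ≡ 281^2 = 78961 ≡ 771 (mod 1117)
509^35 = 509^32 · 509^2 · 509^1 ≡ 771 · 1054 · 509 ≡ 21 (mod 1117).

21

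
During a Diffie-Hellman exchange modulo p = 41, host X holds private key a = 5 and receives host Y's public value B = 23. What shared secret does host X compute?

40

Shared key K = 23^5 mod 41.
23^1 ≡ 23 (mod 41)
23^2 = (23^1)^2 ≡ 23^2 = 529 ≡ 37 (mod 41)
23^4 = (23^2)^2 ≡ 37^2 = 1369 ≡ 16 (mod 41)
23^5 = 23^4 · 23^1 ≡ 16 · 23 ≡ 40 (mod 41).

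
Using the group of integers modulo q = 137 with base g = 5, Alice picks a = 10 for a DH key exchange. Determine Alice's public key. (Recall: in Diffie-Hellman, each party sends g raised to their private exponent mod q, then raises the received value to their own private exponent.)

128

Public value = 5^10 (mod 137).
5^1 ≡ 5 (mod 137)
5^2 = (5^1)^2 ≡ 5^2 = 25 ≡ 25 (mod 137)
5^4 = (5^2)^2 ≡ 25^2 = 625 ≡ 77 (mod 137)
5^8 = (5^4)^2 ≡ 77^2 = 5929 ≡ 38 (mod 137)
5^10 = 5^8 · 5^2 ≡ 38 · 25 ≡ 128 (mod 137).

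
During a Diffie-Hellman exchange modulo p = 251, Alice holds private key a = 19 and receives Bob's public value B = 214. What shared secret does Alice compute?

Shared key K = 214^19 mod 251.
214^1 ≡ 214 (mod 251)
214^2 = (214^1)^2 ≡ 214^2 = 45796 ≡ 114 (mod 251)
214^4 = (214^2)^2 ≡ 114^2 = 12996 ≡ 195 (mod 251)
214^8 = (214^4)^2 ≡ 195^2 = 38025 ≡ 124 (mod 251)
214^16 = (214^8)^2 ≡ 124^2 = 15376 ≡ 65 (mod 251)
214^19 = 214^16 · 214^2 · 214^1 ≡ 65 · 114 · 214 ≡ 173 (mod 251).

173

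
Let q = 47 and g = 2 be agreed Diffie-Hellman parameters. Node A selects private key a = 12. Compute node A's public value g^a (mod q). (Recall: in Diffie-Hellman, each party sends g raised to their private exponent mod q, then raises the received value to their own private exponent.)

7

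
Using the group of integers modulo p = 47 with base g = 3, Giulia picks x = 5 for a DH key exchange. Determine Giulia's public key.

Public value = 3^{5} \pmod{47}.
3^1 ≡ 3 (mod 47)
3^2 = (3^1)^2 ≡ 3^2 = 9 ≡ 9 (mod 47)
3^4 = (3^2)^2 ≡ 9^2 = 81 ≡ 34 (mod 47)
3^5 = 3^4 · 3^1 ≡ 34 · 3 ≡ 8 (mod 47).

8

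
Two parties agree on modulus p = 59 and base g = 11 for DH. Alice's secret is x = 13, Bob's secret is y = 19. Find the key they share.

Bob sends B = g^y mod p = 11^19 mod 59.
11^1 ≡ 11 (mod 59)
11^2 = (11^1)^2 ≡ 11^2 = 121 ≡ 3 (mod 59)
11^4 = (11^2)^2 ≡ 3^2 = 9 ≡ 9 (mod 59)
11^8 = (11^4)^2 ≡ 9^2 = 81 ≡ 22 (mod 59)
11^16 = (11^8)^2 ≡ 22^2 = 484 ≡ 12 (mod 59)
11^19 = 11^16 · 11^2 · 11^1 ≡ 12 · 3 · 11 ≡ 42 (mod 59).
So B = 42. Alice then computes K = B^x mod p = 42^13 mod 59.
42^1 ≡ 42 (mod 59)
42^2 = (42^1)^2 ≡ 42^2 = 1764 ≡ 53 (mod 59)
42^4 = (42^2)^2 ≡ 53^2 = 2809 ≡ 36 (mod 59)
42^8 = (42^4)^2 ≡ 36^2 = 1296 ≡ 57 (mod 59)
42^13 = 42^8 · 42^4 · 42^1 ≡ 57 · 36 · 42 ≡ 44 (mod 59).

44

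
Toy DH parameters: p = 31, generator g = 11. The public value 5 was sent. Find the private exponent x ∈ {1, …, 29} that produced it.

Try successive powers of 11 modulo 31:
11^1 ≡ 11
11^2 ≡ 28
11^3 ≡ 29
11^4 ≡ 9
11^5 ≡ 6
11^6 ≡ 4
11^7 ≡ 13
11^8 ≡ 19
11^9 ≡ 23
11^10 ≡ 5
Found: x = 10.

10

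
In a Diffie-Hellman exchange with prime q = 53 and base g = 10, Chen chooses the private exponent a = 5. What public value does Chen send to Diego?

42

Public value = 10^5 mod 53.
10^1 ≡ 10 (mod 53)
10^2 = (10^1)^2 ≡ 10^2 = 100 ≡ 47 (mod 53)
10^4 = (10^2)^2 ≡ 47^2 = 2209 ≡ 36 (mod 53)
10^5 = 10^4 · 10^1 ≡ 36 · 10 ≡ 42 (mod 53).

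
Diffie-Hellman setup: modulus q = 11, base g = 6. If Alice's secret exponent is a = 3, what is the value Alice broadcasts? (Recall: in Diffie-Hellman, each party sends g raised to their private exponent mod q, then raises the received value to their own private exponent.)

Public value = 6^3 (mod 11).
6^1 ≡ 6 (mod 11)
6^2 = (6^1)^2 ≡ 6^2 = 36 ≡ 3 (mod 11)
6^3 = 6^2 · 6^1 ≡ 3 · 6 ≡ 7 (mod 11).

7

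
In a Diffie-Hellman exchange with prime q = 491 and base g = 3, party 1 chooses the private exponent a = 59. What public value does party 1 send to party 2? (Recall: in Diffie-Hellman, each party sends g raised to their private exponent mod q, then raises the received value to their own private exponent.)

Public value = 3^59 mod 491.
3^1 ≡ 3 (mod 491)
3^2 = (3^1)^2 ≡ 3^2 = 9 ≡ 9 (mod 491)
3^4 = (3^2)^2 ≡ 9^2 = 81 ≡ 81 (mod 491)
3^8 = (3^4)^2 ≡ 81^2 = 6561 ≡ 178 (mod 491)
3^16 = (3^8)^2 ≡ 178^2 = 31684 ≡ 260 (mod 491)
3^32 = (3^16)^2 ≡ 260^2 = 67600 ≡ 333 (mod 491)
3^59 = 3^32 · 3^16 · 3^8 · 3^2 · 3^1 ≡ 333 · 260 · 178 · 9 · 3 ≡ 129 (mod 491).

129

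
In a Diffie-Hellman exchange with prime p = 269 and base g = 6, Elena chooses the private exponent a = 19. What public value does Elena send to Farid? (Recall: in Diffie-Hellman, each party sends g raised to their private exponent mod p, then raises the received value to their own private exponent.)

51

Public value = 6^19 mod 269.
6^1 ≡ 6 (mod 269)
6^2 = (6^1)^2 ≡ 6^2 = 36 ≡ 36 (mod 269)
6^4 = (6^2)^2 ≡ 36^2 = 1296 ≡ 220 (mod 269)
6^8 = (6^4)^2 ≡ 220^2 = 48400 ≡ 249 (mod 269)
6^16 = (6^8)^2 ≡ 249^2 = 62001 ≡ 131 (mod 269)
6^19 = 6^16 · 6^2 · 6^1 ≡ 131 · 36 · 6 ≡ 51 (mod 269).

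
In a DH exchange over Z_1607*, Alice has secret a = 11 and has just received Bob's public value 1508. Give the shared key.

1159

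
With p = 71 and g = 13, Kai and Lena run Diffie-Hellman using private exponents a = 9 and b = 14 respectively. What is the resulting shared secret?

54

Lena sends B = g^b mod p = 13^14 mod 71.
13^1 ≡ 13 (mod 71)
13^2 = (13^1)^2 ≡ 13^2 = 169 ≡ 27 (mod 71)
13^4 = (13^2)^2 ≡ 27^2 = 729 ≡ 19 (mod 71)
13^8 = (13^4)^2 ≡ 19^2 = 361 ≡ 6 (mod 71)
13^14 = 13^8 · 13^4 · 13^2 ≡ 6 · 19 · 27 ≡ 25 (mod 71).
So B = 25. Kai then computes K = B^a mod p = 25^9 mod 71.
25^1 ≡ 25 (mod 71)
25^2 = (25^1)^2 ≡ 25^2 = 625 ≡ 57 (mod 71)
25^4 = (25^2)^2 ≡ 57^2 = 3249 ≡ 54 (mod 71)
25^8 = (25^4)^2 ≡ 54^2 = 2916 ≡ 5 (mod 71)
25^9 = 25^8 · 25^1 ≡ 5 · 25 ≡ 54 (mod 71).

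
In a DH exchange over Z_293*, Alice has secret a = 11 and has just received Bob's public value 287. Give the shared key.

Shared key K = 287^11 mod 293.
287^1 ≡ 287 (mod 293)
287^2 = (287^1)^2 ≡ 287^2 = 82369 ≡ 36 (mod 293)
287^4 = (287^2)^2 ≡ 36^2 = 1296 ≡ 124 (mod 293)
287^8 = (287^4)^2 ≡ 124^2 = 15376 ≡ 140 (mod 293)
287^11 = 287^8 · 287^2 · 287^1 ≡ 140 · 36 · 287 ≡ 232 (mod 293).

232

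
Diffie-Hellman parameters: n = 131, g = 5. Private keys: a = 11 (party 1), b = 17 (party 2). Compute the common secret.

77

Party 1 sends A = g^a mod n = 5^11 mod 131.
5^1 ≡ 5 (mod 131)
5^2 = (5^1)^2 ≡ 5^2 = 25 ≡ 25 (mod 131)
5^4 = (5^2)^2 ≡ 25^2 = 625 ≡ 101 (mod 131)
5^8 = (5^4)^2 ≡ 101^2 = 10201 ≡ 114 (mod 131)
5^11 = 5^8 · 5^2 · 5^1 ≡ 114 · 25 · 5 ≡ 102 (mod 131).
So A = 102. Party 2 then computes K = A^b mod n = 102^17 mod 131.
102^1 ≡ 102 (mod 131)
102^2 = (102^1)^2 ≡ 102^2 = 10404 ≡ 55 (mod 131)
102^4 = (102^2)^2 ≡ 55^2 = 3025 ≡ 12 (mod 131)
102^8 = (102^4)^2 ≡ 12^2 = 144 ≡ 13 (mod 131)
102^16 = (102^8)^2 ≡ 13^2 = 169 ≡ 38 (mod 131)
102^17 = 102^16 · 102^1 ≡ 38 · 102 ≡ 77 (mod 131).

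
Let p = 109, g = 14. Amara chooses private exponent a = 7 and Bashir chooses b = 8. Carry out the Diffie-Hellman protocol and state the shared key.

22

Amara sends A = g^a mod p = 14^7 mod 109.
14^1 ≡ 14 (mod 109)
14^2 = (14^1)^2 ≡ 14^2 = 196 ≡ 87 (mod 109)
14^4 = (14^2)^2 ≡ 87^2 = 7569 ≡ 48 (mod 109)
14^7 = 14^4 · 14^2 · 14^1 ≡ 48 · 87 · 14 ≡ 40 (mod 109).
So A = 40. Bashir then computes K = A^b mod p = 40^8 mod 109.
40^1 ≡ 40 (mod 109)
40^2 = (40^1)^2 ≡ 40^2 = 1600 ≡ 74 (mod 109)
40^4 = (40^2)^2 ≡ 74^2 = 5476 ≡ 26 (mod 109)
40^8 = (40^4)^2 ≡ 26^2 = 676 ≡ 22 (mod 109)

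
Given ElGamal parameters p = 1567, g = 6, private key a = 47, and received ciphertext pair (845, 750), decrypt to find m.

1331

Shared mask s = c₁^a mod p = 845^47 mod 1567.
845^1 ≡ 845 (mod 1567)
845^2 = (845^1)^2 ≡ 845^2 = 714025 ≡ 1040 (mod 1567)
845^4 = (845^2)^2 ≡ 1040^2 = 1081600 ≡ 370 (mod 1567)
845^8 = (845^4)^2 ≡ 370^2 = 136900 ≡ 571 (mod 1567)
845^16 = (845^8)^2 ≡ 571^2 = 326041 ≡ 105 (mod 1567)
845^32 = (845^16)^2 ≡ 105^2 = 11025 ≡ 56 (mod 1567)
845^47 = 845^32 · 845^8 · 845^4 · 845^2 · 845^1 ≡ 56 · 571 · 370 · 1040 · 845 ≡ 860 (mod 1567).
So s = 860; s⁻¹ ≡ 1270 (mod 1567).
m = c₂ · s⁻¹ mod 1567 = 750 · 1270 mod 1567 = 1331.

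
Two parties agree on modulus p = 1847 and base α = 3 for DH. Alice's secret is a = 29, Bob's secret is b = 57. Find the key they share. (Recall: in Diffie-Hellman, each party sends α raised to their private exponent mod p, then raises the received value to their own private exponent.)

Alice sends A = α^a mod p = 3^29 mod 1847.
3^1 ≡ 3 (mod 1847)
3^2 = (3^1)^2 ≡ 3^2 = 9 ≡ 9 (mod 1847)
3^4 = (3^2)^2 ≡ 9^2 = 81 ≡ 81 (mod 1847)
3^8 = (3^4)^2 ≡ 81^2 = 6561 ≡ 1020 (mod 1847)
3^16 = (3^8)^2 ≡ 1020^2 = 1040400 ≡ 539 (mod 1847)
3^29 = 3^16 · 3^8 · 3^4 · 3^1 ≡ 539 · 1020 · 81 · 3 ≡ 1183 (mod 1847).
So A = 1183. Bob then computes K = A^b mod p = 1183^57 mod 1847.
1183^1 ≡ 1183 (mod 1847)
1183^2 = (1183^1)^2 ≡ 1183^2 = 1399489 ≡ 1310 (mod 1847)
1183^4 = (1183^2)^2 ≡ 1310^2 = 1716100 ≡ 237 (mod 1847)
1183^8 = (1183^4)^2 ≡ 237^2 = 56169 ≡ 759 (mod 1847)
1183^16 = (1183^8)^2 ≡ 759^2 = 576081 ≡ 1664 (mod 1847)
1183^32 = (1183^16)^2 ≡ 1664^2 = 2768896 ≡ 243 (mod 1847)
1183^57 = 1183^32 · 1183^16 · 1183^8 · 1183^1 ≡ 243 · 1664 · 759 · 1183 ≡ 985 (mod 1847).

985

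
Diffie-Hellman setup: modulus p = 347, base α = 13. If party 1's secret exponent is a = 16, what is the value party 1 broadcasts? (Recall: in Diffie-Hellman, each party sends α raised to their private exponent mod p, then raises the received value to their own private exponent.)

Public value = 13^16 mod 347.
13^1 ≡ 13 (mod 347)
13^2 = (13^1)^2 ≡ 13^2 = 169 ≡ 169 (mod 347)
13^4 = (13^2)^2 ≡ 169^2 = 28561 ≡ 107 (mod 347)
13^8 = (13^4)^2 ≡ 107^2 = 11449 ≡ 345 (mod 347)
13^16 = (13^8)^2 ≡ 345^2 = 119025 ≡ 4 (mod 347)

4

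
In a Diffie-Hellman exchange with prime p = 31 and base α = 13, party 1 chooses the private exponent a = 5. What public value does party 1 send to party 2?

6

Public value = 13^5 mod 31.
13^1 ≡ 13 (mod 31)
13^2 = (13^1)^2 ≡ 13^2 = 169 ≡ 14 (mod 31)
13^4 = (13^2)^2 ≡ 14^2 = 196 ≡ 10 (mod 31)
13^5 = 13^4 · 13^1 ≡ 10 · 13 ≡ 6 (mod 31).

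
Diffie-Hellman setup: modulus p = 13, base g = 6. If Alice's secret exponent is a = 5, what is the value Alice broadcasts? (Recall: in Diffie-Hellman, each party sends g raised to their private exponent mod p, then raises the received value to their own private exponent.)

2

Public value = 6^5 (mod 13).
6^1 ≡ 6 (mod 13)
6^2 = (6^1)^2 ≡ 6^2 = 36 ≡ 10 (mod 13)
6^4 = (6^2)^2 ≡ 10^2 = 100 ≡ 9 (mod 13)
6^5 = 6^4 · 6^1 ≡ 9 · 6 ≡ 2 (mod 13).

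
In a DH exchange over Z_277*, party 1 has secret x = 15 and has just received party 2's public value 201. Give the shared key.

Shared key K = 201^15 mod 277.
201^1 ≡ 201 (mod 277)
201^2 = (201^1)^2 ≡ 201^2 = 40401 ≡ 236 (mod 277)
201^4 = (201^2)^2 ≡ 236^2 = 55696 ≡ 19 (mod 277)
201^8 = (201^4)^2 ≡ 19^2 = 361 ≡ 84 (mod 277)
201^15 = 201^8 · 201^4 · 201^2 · 201^1 ≡ 84 · 19 · 236 · 201 ≡ 155 (mod 277).

155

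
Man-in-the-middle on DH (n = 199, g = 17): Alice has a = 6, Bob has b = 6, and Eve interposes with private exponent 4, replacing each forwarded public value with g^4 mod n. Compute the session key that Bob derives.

121

Bob receives Eve's public value M = 17^4 mod 199 instead of the honest one.
17^1 ≡ 17 (mod 199)
17^2 = (17^1)^2 ≡ 17^2 = 289 ≡ 90 (mod 199)
17^4 = (17^2)^2 ≡ 90^2 = 8100 ≡ 140 (mod 199)
So M = 140. Bob computes K = M^6 mod 199.
140^1 ≡ 140 (mod 199)
140^2 = (140^1)^2 ≡ 140^2 = 19600 ≡ 98 (mod 199)
140^4 = (140^2)^2 ≡ 98^2 = 9604 ≡ 52 (mod 199)
140^6 = 140^4 · 140^2 ≡ 52 · 98 ≡ 121 (mod 199).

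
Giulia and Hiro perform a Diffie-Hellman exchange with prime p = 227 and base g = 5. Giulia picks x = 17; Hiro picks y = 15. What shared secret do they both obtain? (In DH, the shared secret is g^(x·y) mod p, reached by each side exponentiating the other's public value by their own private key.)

18

Giulia sends A = g^x mod p = 5^17 mod 227.
5^1 ≡ 5 (mod 227)
5^2 = (5^1)^2 ≡ 5^2 = 25 ≡ 25 (mod 227)
5^4 = (5^2)^2 ≡ 25^2 = 625 ≡ 171 (mod 227)
5^8 = (5^4)^2 ≡ 171^2 = 29241 ≡ 185 (mod 227)
5^16 = (5^8)^2 ≡ 185^2 = 34225 ≡ 175 (mod 227)
5^17 = 5^16 · 5^1 ≡ 175 · 5 ≡ 194 (mod 227).
So A = 194. Hiro then computes K = A^y mod p = 194^15 mod 227.
194^1 ≡ 194 (mod 227)
194^2 = (194^1)^2 ≡ 194^2 = 37636 ≡ 181 (mod 227)
194^4 = (194^2)^2 ≡ 181^2 = 32761 ≡ 73 (mod 227)
194^8 = (194^4)^2 ≡ 73^2 = 5329 ≡ 108 (mod 227)
194^15 = 194^8 · 194^4 · 194^2 · 194^1 ≡ 108 · 73 · 181 · 194 ≡ 18 (mod 227).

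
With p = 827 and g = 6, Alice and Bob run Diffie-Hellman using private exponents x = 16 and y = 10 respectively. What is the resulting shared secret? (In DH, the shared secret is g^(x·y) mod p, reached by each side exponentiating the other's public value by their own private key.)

Alice sends A = g^x mod p = 6^16 mod 827.
6^1 ≡ 6 (mod 827)
6^2 = (6^1)^2 ≡ 6^2 = 36 ≡ 36 (mod 827)
6^4 = (6^2)^2 ≡ 36^2 = 1296 ≡ 469 (mod 827)
6^8 = (6^4)^2 ≡ 469^2 = 219961 ≡ 806 (mod 827)
6^16 = (6^8)^2 ≡ 806^2 = 649636 ≡ 441 (mod 827)
So A = 441. Bob then computes K = A^y mod p = 441^10 mod 827.
441^1 ≡ 441 (mod 827)
441^2 = (441^1)^2 ≡ 441^2 = 194481 ≡ 136 (mod 827)
441^4 = (441^2)^2 ≡ 136^2 = 18496 ≡ 302 (mod 827)
441^8 = (441^4)^2 ≡ 302^2 = 91204 ≡ 234 (mod 827)
441^10 = 441^8 · 441^2 ≡ 234 · 136 ≡ 398 (mod 827).

398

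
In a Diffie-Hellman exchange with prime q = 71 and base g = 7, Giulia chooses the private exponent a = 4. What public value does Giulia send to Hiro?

58

Public value = 7^4 mod 71.
7^1 ≡ 7 (mod 71)
7^2 = (7^1)^2 ≡ 7^2 = 49 ≡ 49 (mod 71)
7^4 = (7^2)^2 ≡ 49^2 = 2401 ≡ 58 (mod 71)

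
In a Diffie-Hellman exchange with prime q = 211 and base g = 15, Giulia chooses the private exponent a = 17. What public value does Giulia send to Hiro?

Public value = 15^17 mod 211.
15^1 ≡ 15 (mod 211)
15^2 = (15^1)^2 ≡ 15^2 = 225 ≡ 14 (mod 211)
15^4 = (15^2)^2 ≡ 14^2 = 196 ≡ 196 (mod 211)
15^8 = (15^4)^2 ≡ 196^2 = 38416 ≡ 14 (mod 211)
15^16 = (15^8)^2 ≡ 14^2 = 196 ≡ 196 (mod 211)
15^17 = 15^16 · 15^1 ≡ 196 · 15 ≡ 197 (mod 211).

197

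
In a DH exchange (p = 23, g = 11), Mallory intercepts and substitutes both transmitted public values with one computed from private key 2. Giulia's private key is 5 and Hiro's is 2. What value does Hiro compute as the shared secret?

13

Hiro receives Mallory's public value M = 11^2 mod 23 instead of the honest one.
11^1 ≡ 11 (mod 23)
11^2 = (11^1)^2 ≡ 11^2 = 121 ≡ 6 (mod 23)
So M = 6. Hiro computes K = M^2 mod 23.
6^1 ≡ 6 (mod 23)
6^2 = (6^1)^2 ≡ 6^2 = 36 ≡ 13 (mod 23)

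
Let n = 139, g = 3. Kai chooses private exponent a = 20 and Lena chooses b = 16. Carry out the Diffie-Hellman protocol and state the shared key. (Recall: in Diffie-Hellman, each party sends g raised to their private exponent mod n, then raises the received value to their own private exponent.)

51

Kai sends A = g^a mod n = 3^20 mod 139.
3^1 ≡ 3 (mod 139)
3^2 = (3^1)^2 ≡ 3^2 = 9 ≡ 9 (mod 139)
3^4 = (3^2)^2 ≡ 9^2 = 81 ≡ 81 (mod 139)
3^8 = (3^4)^2 ≡ 81^2 = 6561 ≡ 28 (mod 139)
3^16 = (3^8)^2 ≡ 28^2 = 784 ≡ 89 (mod 139)
3^20 = 3^16 · 3^4 ≡ 89 · 81 ≡ 120 (mod 139).
So A = 120. Lena then computes K = A^b mod n = 120^16 mod 139.
120^1 ≡ 120 (mod 139)
120^2 = (120^1)^2 ≡ 120^2 = 14400 ≡ 83 (mod 139)
120^4 = (120^2)^2 ≡ 83^2 = 6889 ≡ 78 (mod 139)
120^8 = (120^4)^2 ≡ 78^2 = 6084 ≡ 107 (mod 139)
120^16 = (120^8)^2 ≡ 107^2 = 11449 ≡ 51 (mod 139)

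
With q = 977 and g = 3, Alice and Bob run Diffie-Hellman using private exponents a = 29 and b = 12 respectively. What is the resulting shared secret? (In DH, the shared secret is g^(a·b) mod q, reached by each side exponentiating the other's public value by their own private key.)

Alice sends A = g^a mod q = 3^29 mod 977.
3^1 ≡ 3 (mod 977)
3^2 = (3^1)^2 ≡ 3^2 = 9 ≡ 9 (mod 977)
3^4 = (3^2)^2 ≡ 9^2 = 81 ≡ 81 (mod 977)
3^8 = (3^4)^2 ≡ 81^2 = 6561 ≡ 699 (mod 977)
3^16 = (3^8)^2 ≡ 699^2 = 488601 ≡ 101 (mod 977)
3^29 = 3^16 · 3^8 · 3^4 · 3^1 ≡ 101 · 699 · 81 · 3 ≡ 414 (mod 977).
So A = 414. Bob then computes K = A^b mod q = 414^12 mod 977.
414^1 ≡ 414 (mod 977)
414^2 = (414^1)^2 ≡ 414^2 = 171396 ≡ 421 (mod 977)
414^4 = (414^2)^2 ≡ 421^2 = 177241 ≡ 404 (mod 977)
414^8 = (414^4)^2 ≡ 404^2 = 163216 ≡ 57 (mod 977)
414^12 = 414^8 · 414^4 ≡ 57 · 404 ≡ 557 (mod 977).

557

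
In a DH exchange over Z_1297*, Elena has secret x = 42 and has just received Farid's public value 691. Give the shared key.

Shared key K = 691^42 mod 1297.
691^1 ≡ 691 (mod 1297)
691^2 = (691^1)^2 ≡ 691^2 = 477481 ≡ 185 (mod 1297)
691^4 = (691^2)^2 ≡ 185^2 = 34225 ≡ 503 (mod 1297)
691^8 = (691^4)^2 ≡ 503^2 = 253009 ≡ 94 (mod 1297)
691^16 = (691^8)^2 ≡ 94^2 = 8836 ≡ 1054 (mod 1297)
691^32 = (691^16)^2 ≡ 1054^2 = 1110916 ≡ 684 (mod 1297)
691^42 = 691^32 · 691^8 · 691^2 ≡ 684 · 94 · 185 ≡ 1270 (mod 1297).

1270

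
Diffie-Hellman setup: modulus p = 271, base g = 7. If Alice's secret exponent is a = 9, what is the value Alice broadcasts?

81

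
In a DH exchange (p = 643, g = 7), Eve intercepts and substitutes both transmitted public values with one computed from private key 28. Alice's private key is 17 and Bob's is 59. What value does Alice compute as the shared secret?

388

Alice receives Eve's public value M = 7^28 mod 643 instead of the honest one.
7^1 ≡ 7 (mod 643)
7^2 = (7^1)^2 ≡ 7^2 = 49 ≡ 49 (mod 643)
7^4 = (7^2)^2 ≡ 49^2 = 2401 ≡ 472 (mod 643)
7^8 = (7^4)^2 ≡ 472^2 = 222784 ≡ 306 (mod 643)
7^16 = (7^8)^2 ≡ 306^2 = 93636 ≡ 401 (mod 643)
7^28 = 7^16 · 7^8 · 7^4 ≡ 401 · 306 · 472 ≡ 293 (mod 643).
So M = 293. Alice computes K = M^17 mod 643.
293^1 ≡ 293 (mod 643)
293^2 = (293^1)^2 ≡ 293^2 = 85849 ≡ 330 (mod 643)
293^4 = (293^2)^2 ≡ 330^2 = 108900 ≡ 233 (mod 643)
293^8 = (293^4)^2 ≡ 233^2 = 54289 ≡ 277 (mod 643)
293^16 = (293^8)^2 ≡ 277^2 = 76729 ≡ 212 (mod 643)
293^17 = 293^16 · 293^1 ≡ 212 · 293 ≡ 388 (mod 643).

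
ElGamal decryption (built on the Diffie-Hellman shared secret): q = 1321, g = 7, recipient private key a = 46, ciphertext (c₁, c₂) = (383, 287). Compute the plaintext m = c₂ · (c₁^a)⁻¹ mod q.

Shared mask s = c₁^a mod q = 383^46 mod 1321.
383^1 ≡ 383 (mod 1321)
383^2 = (383^1)^2 ≡ 383^2 = 146689 ≡ 58 (mod 1321)
383^4 = (383^2)^2 ≡ 58^2 = 3364 ≡ 722 (mod 1321)
383^8 = (383^4)^2 ≡ 722^2 = 521284 ≡ 810 (mod 1321)
383^16 = (383^8)^2 ≡ 810^2 = 656100 ≡ 884 (mod 1321)
383^32 = (383^16)^2 ≡ 884^2 = 781456 ≡ 745 (mod 1321)
383^46 = 383^32 · 383^8 · 383^4 · 383^2 ≡ 745 · 810 · 722 · 58 ≡ 58 (mod 1321).
So s = 58; s⁻¹ ≡ 205 (mod 1321).
m = c₂ · s⁻¹ mod 1321 = 287 · 205 mod 1321 = 711.

711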